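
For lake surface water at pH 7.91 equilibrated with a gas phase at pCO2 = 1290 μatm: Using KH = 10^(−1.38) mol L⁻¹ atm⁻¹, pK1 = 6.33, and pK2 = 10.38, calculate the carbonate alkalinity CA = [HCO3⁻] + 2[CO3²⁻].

[CO2*] = KH · pCO2 = 10^(−1.38) × 1290×10^-6 = 5.378×10^-5 mol/L
α₀ = 1/(1 + K1/[H⁺] + K1K2/[H⁺]²) = 1/(1 + 10^+1.58 + 10^-0.89) = 0.02554
DIC = [CO2*]/α₀ = 5.378×10^-5 / 0.02554 = 2.105 mmol/L
CA = (α₁ + 2α₂)·DIC = (0.9712 + 2×0.003291) × 2.105 = 2.06 mmol/L

CA = 2.06 mmol/L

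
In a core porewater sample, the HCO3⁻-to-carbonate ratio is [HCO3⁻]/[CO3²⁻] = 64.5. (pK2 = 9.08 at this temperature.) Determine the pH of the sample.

From K2 = [H⁺][CO3²⁻]/[HCO3⁻]:  pH = pK2 − log₁₀([HCO3⁻]/[CO3²⁻])
log₁₀(64.5) = +1.810
pH = 9.08 − (+1.810) = 7.27

pH = 7.27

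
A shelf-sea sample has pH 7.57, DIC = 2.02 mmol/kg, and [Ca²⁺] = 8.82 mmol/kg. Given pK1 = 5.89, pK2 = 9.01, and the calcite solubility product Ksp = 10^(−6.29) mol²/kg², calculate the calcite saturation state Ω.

α₂ = 1 / (1 + [H⁺]/K2 + [H⁺]²/(K1K2)) = 1 / (1 + 10^+1.44 + 10^-0.24)
   = 1 / (1 + 27.542 + 0.57544) = 1/29.118 = 0.03434
[CO3²⁻] = α₂ × DIC = 0.03434 × 2.02 = 0.06937 mmol/kg
Ksp = 10^(−6.29) = 5.129×10^-7
Ω = [Ca²⁺][CO3²⁻]/Ksp = (8.82×10^-3)(6.937×10^-5) / 5.129×10^-7 = 1.19

Ω = 1.19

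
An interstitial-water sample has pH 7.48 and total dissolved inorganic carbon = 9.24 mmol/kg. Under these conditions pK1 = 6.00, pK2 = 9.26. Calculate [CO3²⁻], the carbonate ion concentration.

α₂ = 1 / (1 + [H⁺]/K2 + [H⁺]²/(K1K2)) = 1 / (1 + 10^+1.78 + 10^+0.30)
   = 1 / (1 + 60.256 + 1.9953) = 1/63.251 = 0.01581
[CO3²⁻] = α₂ × DIC = 0.01581 × 9.24 = 0.146 mmol/kg

[CO3²⁻] = 0.146 mmol/kg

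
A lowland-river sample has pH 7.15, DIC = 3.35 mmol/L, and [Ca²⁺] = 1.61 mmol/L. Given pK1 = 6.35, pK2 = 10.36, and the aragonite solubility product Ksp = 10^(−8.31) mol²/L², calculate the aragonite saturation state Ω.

α₂ = 1 / (1 + [H⁺]/K2 + [H⁺]²/(K1K2)) = 1 / (1 + 10^+3.21 + 10^+2.41)
   = 1 / (1 + 1621.8 + 257.04) = 1/1879.8 = 0.0005320
[CO3²⁻] = α₂ × DIC = 0.0005320 × 3.35 = 0.001782 mmol/L = 1.782 μmol/L
Ksp = 10^(−8.31) = 4.898×10^-9
Ω = [Ca²⁺][CO3²⁻]/Ksp = (1.61×10^-3)(1.782×10^-6) / 4.898×10^-9 = 0.586

Ω = 0.586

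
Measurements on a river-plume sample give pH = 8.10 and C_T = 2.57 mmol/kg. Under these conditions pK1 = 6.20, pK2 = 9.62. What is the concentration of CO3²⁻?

α₂ = 1 / (1 + [H⁺]/K2 + [H⁺]²/(K1K2)) = 1 / (1 + 10^+1.52 + 10^-0.38)
   = 1 / (1 + 33.113 + 0.41687) = 1/34.530 = 0.02896
[CO3²⁻] = α₂ × DIC = 0.02896 × 2.57 = 0.0744 mmol/kg

[CO3²⁻] = 0.0744 mmol/kg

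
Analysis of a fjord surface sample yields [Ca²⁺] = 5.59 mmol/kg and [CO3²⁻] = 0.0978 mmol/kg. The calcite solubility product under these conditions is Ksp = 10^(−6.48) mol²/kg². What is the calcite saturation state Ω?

Ksp = 10^(−6.48) = 3.311×10^-7
Ω = [Ca²⁺][CO3²⁻]/Ksp = (5.59×10^-3)(0.0978×10^-3) / 3.311×10^-7 = 1.65

Ω = 1.65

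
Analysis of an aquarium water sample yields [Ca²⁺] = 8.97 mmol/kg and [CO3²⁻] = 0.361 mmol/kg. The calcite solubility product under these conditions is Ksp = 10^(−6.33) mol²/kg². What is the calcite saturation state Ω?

Ksp = 10^(−6.33) = 4.677×10^-7
Ω = [Ca²⁺][CO3²⁻]/Ksp = (8.97×10^-3)(0.361×10^-3) / 4.677×10^-7 = 6.92

Ω = 6.92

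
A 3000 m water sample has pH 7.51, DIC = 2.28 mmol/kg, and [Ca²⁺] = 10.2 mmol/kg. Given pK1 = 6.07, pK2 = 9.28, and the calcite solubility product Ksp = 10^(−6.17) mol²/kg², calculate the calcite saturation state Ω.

Ω = 0.555

α₂ = 1 / (1 + [H⁺]/K2 + [H⁺]²/(K1K2)) = 1 / (1 + 10^+1.77 + 10^+0.33)
   = 1 / (1 + 58.884 + 2.1380) = 1/62.022 = 0.01612
[CO3²⁻] = α₂ × DIC = 0.01612 × 2.28 = 0.03676 mmol/kg
Ksp = 10^(−6.17) = 6.761×10^-7
Ω = [Ca²⁺][CO3²⁻]/Ksp = (10.2×10^-3)(3.676×10^-5) / 6.761×10^-7 = 0.555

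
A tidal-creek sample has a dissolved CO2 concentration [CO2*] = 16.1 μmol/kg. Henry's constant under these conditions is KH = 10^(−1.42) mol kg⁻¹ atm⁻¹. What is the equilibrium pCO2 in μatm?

pCO2 = 423 μatm

KH = 10^(−1.42) = 3.802×10^-2 mol kg⁻¹ atm⁻¹
pCO2 = [CO2*]/KH = 16.1×10^-6 / 3.802×10^-2 = 4.23×10^-4 atm = 423 μatm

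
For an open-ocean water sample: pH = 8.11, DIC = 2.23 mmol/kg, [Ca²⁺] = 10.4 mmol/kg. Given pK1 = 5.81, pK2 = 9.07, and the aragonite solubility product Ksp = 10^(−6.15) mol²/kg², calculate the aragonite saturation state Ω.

Ω = 3.22

α₂ = 1 / (1 + [H⁺]/K2 + [H⁺]²/(K1K2)) = 1 / (1 + 10^+0.96 + 10^-1.34)
   = 1 / (1 + 9.1201 + 0.045709) = 1/10.166 = 0.09837
[CO3²⁻] = α₂ × DIC = 0.09837 × 2.23 = 0.2194 mmol/kg
Ksp = 10^(−6.15) = 7.079×10^-7
Ω = [Ca²⁺][CO3²⁻]/Ksp = (10.4×10^-3)(2.194×10^-4) / 7.079×10^-7 = 3.22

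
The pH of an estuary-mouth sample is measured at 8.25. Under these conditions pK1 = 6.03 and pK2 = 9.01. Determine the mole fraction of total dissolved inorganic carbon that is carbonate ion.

α₂ = 1 / (1 + [H⁺]/K2 + [H⁺]²/(K1K2)) = 1 / (1 + 10^+0.76 + 10^-1.46)
   = 1 / (1 + 5.7544 + 0.034674) = 1/6.7891 = 0.1473

α₂ = 0.147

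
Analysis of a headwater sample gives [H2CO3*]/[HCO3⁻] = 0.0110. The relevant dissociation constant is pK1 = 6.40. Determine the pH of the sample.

pH = 8.36

From K1 = [H⁺][HCO3⁻]/[H2CO3*]:  pH = pK1 − log₁₀([H2CO3*]/[HCO3⁻])
log₁₀(0.0110) = -1.959
pH = 6.40 − (-1.959) = 8.36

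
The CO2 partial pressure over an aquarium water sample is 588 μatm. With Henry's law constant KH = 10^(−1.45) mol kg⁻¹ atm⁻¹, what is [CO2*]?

[CO2*] = 20.9 μmol/kg

KH = 10^(−1.45) = 3.548×10^-2 mol kg⁻¹ atm⁻¹
[CO2*] = KH · pCO2 = 3.548×10^-2 × 588×10^-6 atm = 2.09×10^-5 mol/kg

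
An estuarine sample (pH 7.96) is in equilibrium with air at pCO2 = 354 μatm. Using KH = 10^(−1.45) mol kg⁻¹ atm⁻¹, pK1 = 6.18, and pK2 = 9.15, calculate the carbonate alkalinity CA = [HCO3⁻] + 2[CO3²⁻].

[CO2*] = KH · pCO2 = 10^(−1.45) × 354×10^-6 = 1.256×10^-5 mol/kg
α₀ = 1/(1 + K1/[H⁺] + K1K2/[H⁺]²) = 1/(1 + 10^+1.78 + 10^+0.59) = 0.01535
DIC = [CO2*]/α₀ = 1.256×10^-5 / 0.01535 = 0.8183 mmol/kg
CA = (α₁ + 2α₂)·DIC = (0.9249 + 2×0.05972) × 0.8183 = 0.855 mmol/kg

CA = 0.855 mmol/kg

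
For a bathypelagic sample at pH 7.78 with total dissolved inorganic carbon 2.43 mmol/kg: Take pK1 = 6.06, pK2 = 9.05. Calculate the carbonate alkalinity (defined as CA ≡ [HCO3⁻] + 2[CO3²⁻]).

CA = 2.51 mmol/kg

CA = [HCO3⁻] + 2[CO3²⁻] = (α₁ + 2α₂)·DIC
At pH 7.78: [H⁺]/K1 = 10^-1.72 = 0.019055, K2/[H⁺] = 10^-1.27 = 0.053703
α₁ = 1/(1 + 0.019055 + 0.053703) = 1/1.0728 = 0.9322; α₂ = α₁·K2/[H⁺] = 0.05006
α₁ + 2α₂ = 1.0323
CA = 1.0323 × 2.43 = 2.51 mmol/kg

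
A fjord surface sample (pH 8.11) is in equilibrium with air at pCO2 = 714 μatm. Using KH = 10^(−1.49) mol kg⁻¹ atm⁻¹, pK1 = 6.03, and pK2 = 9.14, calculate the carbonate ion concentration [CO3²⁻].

[CO3²⁻] = 0.259 mmol/kg

[CO2*] = KH · pCO2 = 10^(−1.49) × 714×10^-6 = 2.310×10^-5 mol/kg
α₀ = 1/(1 + K1/[H⁺] + K1K2/[H⁺]²) = 1/(1 + 10^+2.08 + 10^+1.05) = 0.007550
DIC = [CO2*]/α₀ = 2.310×10^-5 / 0.007550 = 3.060 mmol/kg
[CO3²⁻] = α₂·DIC; α₂ = 0.08471, so [CO3²⁻] = 0.08471 × 3.060 = 0.259 mmol/kg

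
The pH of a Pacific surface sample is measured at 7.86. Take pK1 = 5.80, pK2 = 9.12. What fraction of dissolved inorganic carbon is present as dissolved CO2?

α₀ = 1 / (1 + K1/[H⁺] + K1K2/[H⁺]²) = 1 / (1 + 10^+2.06 + 10^+0.80)
   = 1 / (1 + 114.82 + 6.3096) = 1/122.12 = 0.008188

α₀ = 0.00819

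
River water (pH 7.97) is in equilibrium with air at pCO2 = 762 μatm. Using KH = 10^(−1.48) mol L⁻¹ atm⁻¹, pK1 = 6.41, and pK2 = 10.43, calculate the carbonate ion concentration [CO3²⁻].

[CO2*] = KH · pCO2 = 10^(−1.48) × 762×10^-6 = 2.523×10^-5 mol/L
α₀ = 1/(1 + K1/[H⁺] + K1K2/[H⁺]²) = 1/(1 + 10^+1.56 + 10^-0.90) = 0.02671
DIC = [CO2*]/α₀ = 2.523×10^-5 / 0.02671 = 0.9445 mmol/L
[CO3²⁻] = α₂·DIC; α₂ = 0.003363, so [CO3²⁻] = 0.003363 × 0.9445 = 0.00318 mmol/L = 3.18 μmol/L

[CO3²⁻] = 3.18 μmol/L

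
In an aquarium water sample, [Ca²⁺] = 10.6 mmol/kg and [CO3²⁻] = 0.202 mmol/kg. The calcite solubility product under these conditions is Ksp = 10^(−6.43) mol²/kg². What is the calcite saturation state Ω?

Ω = 5.76

Ksp = 10^(−6.43) = 3.715×10^-7
Ω = [Ca²⁺][CO3²⁻]/Ksp = (10.6×10^-3)(0.202×10^-3) / 3.715×10^-7 = 5.76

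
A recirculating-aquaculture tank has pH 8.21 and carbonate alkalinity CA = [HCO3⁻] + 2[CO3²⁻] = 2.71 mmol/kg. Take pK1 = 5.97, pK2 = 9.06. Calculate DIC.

CA = [HCO3⁻] + 2[CO3²⁻] = (α₁ + 2α₂)·DIC
At pH 8.21: [H⁺]/K1 = 10^-2.24 = 0.0057544, K2/[H⁺] = 10^-0.85 = 0.14125
α₁ = 1/(1 + 0.0057544 + 0.14125) = 1/1.1470 = 0.8718; α₂ = α₁·K2/[H⁺] = 0.1231
α₁ + 2α₂ = 1.1181
DIC = CA / (α₁ + 2α₂) = 2.71 / 1.1181 = 2.42 mmol/kg

DIC = 2.42 mmol/kg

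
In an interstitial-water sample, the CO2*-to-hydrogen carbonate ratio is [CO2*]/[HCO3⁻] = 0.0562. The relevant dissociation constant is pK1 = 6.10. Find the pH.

From K1 = [H⁺][HCO3⁻]/[CO2*]:  pH = pK1 − log₁₀([CO2*]/[HCO3⁻])
log₁₀(0.0562) = -1.250
pH = 6.10 − (-1.250) = 7.35

pH = 7.35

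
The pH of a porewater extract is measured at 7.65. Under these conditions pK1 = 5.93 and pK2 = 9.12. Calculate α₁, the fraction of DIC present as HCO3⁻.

α₁ = 0.950

α₁ = 1 / (1 + [H⁺]/K1 + K2/[H⁺]) = 1 / (1 + 10^-1.72 + 10^-1.47)
   = 1 / (1 + 0.019055 + 0.033884) = 1/1.0529 = 0.9497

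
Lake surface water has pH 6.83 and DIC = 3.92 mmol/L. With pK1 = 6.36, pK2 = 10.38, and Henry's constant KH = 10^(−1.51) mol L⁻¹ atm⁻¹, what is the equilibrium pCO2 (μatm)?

α₀ = 1 / (1 + K1/[H⁺] + K1K2/[H⁺]²) = 1 / (1 + 10^+0.47 + 10^-3.08)
   = 1 / (1 + 2.9512 + 0.00083176) = 1/3.9520 = 0.2530
[CO2*] = α₀ × DIC = 0.2530 × 3.92 = 0.9919 mmol/L
pCO2 = [CO2*]/KH = 9.919×10^-4 / 3.090×10^-2 = 3.21×10^4 μatm

pCO2 = 3.21×10^4 μatm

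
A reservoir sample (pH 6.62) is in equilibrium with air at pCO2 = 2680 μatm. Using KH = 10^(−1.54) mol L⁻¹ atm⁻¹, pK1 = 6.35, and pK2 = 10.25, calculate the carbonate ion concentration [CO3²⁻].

[CO3²⁻] = 0.0337 μmol/L

[CO2*] = KH · pCO2 = 10^(−1.54) × 2680×10^-6 = 7.729×10^-5 mol/L
α₀ = 1/(1 + K1/[H⁺] + K1K2/[H⁺]²) = 1/(1 + 10^+0.27 + 10^-3.36) = 0.3493
DIC = [CO2*]/α₀ = 7.729×10^-5 / 0.3493 = 0.2213 mmol/L
[CO3²⁻] = α₂·DIC; α₂ = 0.0001525, so [CO3²⁻] = 0.0001525 × 0.2213 = 3.37×10^-5 mmol/L = 0.0337 μmol/L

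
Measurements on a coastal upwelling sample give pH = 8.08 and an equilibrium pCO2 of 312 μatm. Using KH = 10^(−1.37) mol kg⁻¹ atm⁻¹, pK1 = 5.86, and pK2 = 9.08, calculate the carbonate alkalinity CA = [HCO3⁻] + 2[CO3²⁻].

[CO2*] = KH · pCO2 = 10^(−1.37) × 312×10^-6 = 1.331×10^-5 mol/kg
α₀ = 1/(1 + K1/[H⁺] + K1K2/[H⁺]²) = 1/(1 + 10^+2.22 + 10^+1.22) = 0.005448
DIC = [CO2*]/α₀ = 1.331×10^-5 / 0.005448 = 2.443 mmol/kg
CA = (α₁ + 2α₂)·DIC = (0.9041 + 2×0.09041) × 2.443 = 2.65 mmol/kg

CA = 2.65 mmol/kg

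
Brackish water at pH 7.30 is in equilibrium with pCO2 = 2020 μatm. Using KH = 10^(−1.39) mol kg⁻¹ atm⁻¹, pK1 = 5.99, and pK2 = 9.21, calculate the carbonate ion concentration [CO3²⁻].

[CO2*] = KH · pCO2 = 10^(−1.39) × 2020×10^-6 = 8.229×10^-5 mol/kg
α₀ = 1/(1 + K1/[H⁺] + K1K2/[H⁺]²) = 1/(1 + 10^+1.31 + 10^-0.60) = 0.04615
DIC = [CO2*]/α₀ = 8.229×10^-5 / 0.04615 = 1.783 mmol/kg
[CO3²⁻] = α₂·DIC; α₂ = 0.01159, so [CO3²⁻] = 0.01159 × 1.783 = 0.0207 mmol/kg

[CO3²⁻] = 0.0207 mmol/kg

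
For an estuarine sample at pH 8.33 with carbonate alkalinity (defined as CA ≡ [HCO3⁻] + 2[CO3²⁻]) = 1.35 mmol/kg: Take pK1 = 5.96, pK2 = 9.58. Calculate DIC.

DIC = 1.29 mmol/kg

CA = [HCO3⁻] + 2[CO3²⁻] = (α₁ + 2α₂)·DIC
At pH 8.33: [H⁺]/K1 = 10^-2.37 = 0.0042658, K2/[H⁺] = 10^-1.25 = 0.056234
α₁ = 1/(1 + 0.0042658 + 0.056234) = 1/1.0605 = 0.9430; α₂ = α₁·K2/[H⁺] = 0.05303
α₁ + 2α₂ = 1.0490
DIC = CA / (α₁ + 2α₂) = 1.35 / 1.0490 = 1.29 mmol/kg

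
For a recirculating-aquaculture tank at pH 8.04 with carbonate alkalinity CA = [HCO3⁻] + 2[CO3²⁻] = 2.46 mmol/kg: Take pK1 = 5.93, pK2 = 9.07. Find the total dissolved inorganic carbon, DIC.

CA = [HCO3⁻] + 2[CO3²⁻] = (α₁ + 2α₂)·DIC
At pH 8.04: [H⁺]/K1 = 10^-2.11 = 0.0077625, K2/[H⁺] = 10^-1.03 = 0.093325
α₁ = 1/(1 + 0.0077625 + 0.093325) = 1/1.1011 = 0.9082; α₂ = α₁·K2/[H⁺] = 0.08476
α₁ + 2α₂ = 1.0777
DIC = CA / (α₁ + 2α₂) = 2.46 / 1.0777 = 2.28 mmol/kg

DIC = 2.28 mmol/kg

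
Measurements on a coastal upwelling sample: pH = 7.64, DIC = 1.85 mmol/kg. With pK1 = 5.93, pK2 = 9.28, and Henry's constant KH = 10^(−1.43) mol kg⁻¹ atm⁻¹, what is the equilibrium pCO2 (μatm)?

pCO2 = 931 μatm

α₀ = 1 / (1 + K1/[H⁺] + K1K2/[H⁺]²) = 1 / (1 + 10^+1.71 + 10^+0.07)
   = 1 / (1 + 51.286 + 1.1749) = 1/53.461 = 0.01871
[CO2*] = α₀ × DIC = 0.01871 × 1.85 = 0.03460 mmol/kg
pCO2 = [CO2*]/KH = 3.460×10^-5 / 3.715×10^-2 = 931 μatm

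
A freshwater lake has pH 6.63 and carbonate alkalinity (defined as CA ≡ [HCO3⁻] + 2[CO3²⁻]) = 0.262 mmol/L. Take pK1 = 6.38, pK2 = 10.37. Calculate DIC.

DIC = 0.409 mmol/L

CA = [HCO3⁻] + 2[CO3²⁻] = (α₁ + 2α₂)·DIC
At pH 6.63: [H⁺]/K1 = 10^-0.25 = 0.56234, K2/[H⁺] = 10^-3.74 = 0.00018197
α₁ = 1/(1 + 0.56234 + 0.00018197) = 1/1.5625 = 0.6400; α₂ = α₁·K2/[H⁺] = 0.0001165
α₁ + 2α₂ = 0.6402
DIC = CA / (α₁ + 2α₂) = 0.262 / 0.6402 = 0.409 mmol/L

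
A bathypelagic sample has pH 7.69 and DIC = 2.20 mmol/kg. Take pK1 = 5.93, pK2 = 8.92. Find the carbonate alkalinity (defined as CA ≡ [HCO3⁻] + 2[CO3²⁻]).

CA = 2.28 mmol/kg

CA = [HCO3⁻] + 2[CO3²⁻] = (α₁ + 2α₂)·DIC
At pH 7.69: [H⁺]/K1 = 10^-1.76 = 0.017378, K2/[H⁺] = 10^-1.23 = 0.058884
α₁ = 1/(1 + 0.017378 + 0.058884) = 1/1.0763 = 0.9291; α₂ = α₁·K2/[H⁺] = 0.05471
α₁ + 2α₂ = 1.0386
CA = 1.0386 × 2.20 = 2.28 mmol/kg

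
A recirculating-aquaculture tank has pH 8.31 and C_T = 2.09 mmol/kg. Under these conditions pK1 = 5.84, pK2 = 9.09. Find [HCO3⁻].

[HCO3⁻] = 1.79 mmol/kg

α₁ = 1 / (1 + [H⁺]/K1 + K2/[H⁺]) = 1 / (1 + 10^-2.47 + 10^-0.78)
   = 1 / (1 + 0.0033884 + 0.16596) = 1/1.1693 = 0.8552
[HCO3⁻] = α₁ × DIC = 0.8552 × 2.09 = 1.79 mmol/kg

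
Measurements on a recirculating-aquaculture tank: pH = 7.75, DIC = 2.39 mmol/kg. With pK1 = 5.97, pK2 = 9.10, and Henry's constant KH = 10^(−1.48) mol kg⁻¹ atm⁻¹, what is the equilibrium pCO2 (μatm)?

pCO2 = 1130 μatm

α₀ = 1 / (1 + K1/[H⁺] + K1K2/[H⁺]²) = 1 / (1 + 10^+1.78 + 10^+0.43)
   = 1 / (1 + 60.256 + 2.6915) = 1/63.947 = 0.01564
[CO2*] = α₀ × DIC = 0.01564 × 2.39 = 0.03737 mmol/kg
pCO2 = [CO2*]/KH = 3.737×10^-5 / 3.311×10^-2 = 1130 μatm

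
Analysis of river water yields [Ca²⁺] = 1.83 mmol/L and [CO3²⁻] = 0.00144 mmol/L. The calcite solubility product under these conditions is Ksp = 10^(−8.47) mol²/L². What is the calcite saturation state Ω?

Ksp = 10^(−8.47) = 3.388×10^-9
Ω = [Ca²⁺][CO3²⁻]/Ksp = (1.83×10^-3)(0.00144×10^-3) / 3.388×10^-9 = 0.778

Ω = 0.778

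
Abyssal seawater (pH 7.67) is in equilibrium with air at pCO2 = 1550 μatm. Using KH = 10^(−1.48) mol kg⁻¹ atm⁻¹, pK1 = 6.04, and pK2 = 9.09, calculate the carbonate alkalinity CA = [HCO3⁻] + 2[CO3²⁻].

[CO2*] = KH · pCO2 = 10^(−1.48) × 1550×10^-6 = 5.133×10^-5 mol/kg
α₀ = 1/(1 + K1/[H⁺] + K1K2/[H⁺]²) = 1/(1 + 10^+1.63 + 10^+0.21) = 0.02208
DIC = [CO2*]/α₀ = 5.133×10^-5 / 0.02208 = 2.324 mmol/kg
CA = (α₁ + 2α₂)·DIC = (0.9421 + 2×0.03582) × 2.324 = 2.36 mmol/kg

CA = 2.36 mmol/kg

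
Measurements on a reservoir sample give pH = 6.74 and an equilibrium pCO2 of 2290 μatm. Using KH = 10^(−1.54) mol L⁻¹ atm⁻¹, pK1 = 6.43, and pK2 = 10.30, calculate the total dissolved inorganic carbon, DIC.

[CO2*] = KH · pCO2 = 10^(−1.54) × 2290×10^-6 = 6.604×10^-5 mol/L
α₀ = 1/(1 + K1/[H⁺] + K1K2/[H⁺]²) = 1/(1 + 10^+0.31 + 10^-3.25) = 0.3287
DIC = [CO2*]/α₀ = 6.604×10^-5 / 0.3287 = 0.201 mmol/L

DIC = 0.201 mmol/L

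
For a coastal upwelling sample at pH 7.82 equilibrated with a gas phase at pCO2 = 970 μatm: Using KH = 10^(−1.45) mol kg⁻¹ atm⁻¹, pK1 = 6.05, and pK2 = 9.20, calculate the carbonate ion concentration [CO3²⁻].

[CO3²⁻] = 0.0845 mmol/kg

[CO2*] = KH · pCO2 = 10^(−1.45) × 970×10^-6 = 3.442×10^-5 mol/kg
α₀ = 1/(1 + K1/[H⁺] + K1K2/[H⁺]²) = 1/(1 + 10^+1.77 + 10^+0.39) = 0.01604
DIC = [CO2*]/α₀ = 3.442×10^-5 / 0.01604 = 2.146 mmol/kg
[CO3²⁻] = α₂·DIC; α₂ = 0.03938, so [CO3²⁻] = 0.03938 × 2.146 = 0.0845 mmol/kg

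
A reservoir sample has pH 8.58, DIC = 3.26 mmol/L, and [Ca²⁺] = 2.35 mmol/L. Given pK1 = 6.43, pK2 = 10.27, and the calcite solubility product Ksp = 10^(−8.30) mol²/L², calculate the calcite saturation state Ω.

α₂ = 1 / (1 + [H⁺]/K2 + [H⁺]²/(K1K2)) = 1 / (1 + 10^+1.69 + 10^-0.46)
   = 1 / (1 + 48.978 + 0.34674) = 1/50.325 = 0.01987
[CO3²⁻] = α₂ × DIC = 0.01987 × 3.26 = 0.06478 mmol/L
Ksp = 10^(−8.30) = 5.012×10^-9
Ω = [Ca²⁺][CO3²⁻]/Ksp = (2.35×10^-3)(6.478×10^-5) / 5.012×10^-9 = 30.4

Ω = 30.4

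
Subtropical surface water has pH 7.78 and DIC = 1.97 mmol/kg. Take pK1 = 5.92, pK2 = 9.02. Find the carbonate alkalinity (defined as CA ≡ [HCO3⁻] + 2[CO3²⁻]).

CA = 2.05 mmol/kg

CA = [HCO3⁻] + 2[CO3²⁻] = (α₁ + 2α₂)·DIC
At pH 7.78: [H⁺]/K1 = 10^-1.86 = 0.013804, K2/[H⁺] = 10^-1.24 = 0.057544
α₁ = 1/(1 + 0.013804 + 0.057544) = 1/1.0713 = 0.9334; α₂ = α₁·K2/[H⁺] = 0.05371
α₁ + 2α₂ = 1.0408
CA = 1.0408 × 1.97 = 2.05 mmol/kg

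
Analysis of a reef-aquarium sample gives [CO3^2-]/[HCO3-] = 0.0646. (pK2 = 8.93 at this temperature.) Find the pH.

pH = 7.74

From K2 = [H⁺][CO3^2-]/[HCO3-]:  pH = pK2 + log₁₀([CO3^2-]/[HCO3-])
log₁₀(0.0646) = -1.190
pH = 8.93 + (-1.190) = 7.74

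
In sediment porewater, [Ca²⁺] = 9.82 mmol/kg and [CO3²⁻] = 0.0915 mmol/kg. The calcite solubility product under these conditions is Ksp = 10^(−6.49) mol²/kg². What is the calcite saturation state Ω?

Ω = 2.78

Ksp = 10^(−6.49) = 3.236×10^-7
Ω = [Ca²⁺][CO3²⁻]/Ksp = (9.82×10^-3)(0.0915×10^-3) / 3.236×10^-7 = 2.78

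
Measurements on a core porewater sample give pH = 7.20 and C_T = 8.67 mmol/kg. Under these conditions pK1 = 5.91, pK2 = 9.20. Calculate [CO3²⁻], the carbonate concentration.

α₂ = 1 / (1 + [H⁺]/K2 + [H⁺]²/(K1K2)) = 1 / (1 + 10^+2.00 + 10^+0.71)
   = 1 / (1 + 100.00 + 5.1286) = 1/106.13 = 0.009423
[CO3²⁻] = α₂ × DIC = 0.009423 × 8.67 = 0.0817 mmol/kg

[CO3²⁻] = 0.0817 mmol/kg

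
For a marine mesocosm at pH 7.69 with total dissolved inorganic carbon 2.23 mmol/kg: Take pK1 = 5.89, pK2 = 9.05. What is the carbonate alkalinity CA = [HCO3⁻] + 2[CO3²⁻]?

CA = 2.29 mmol/kg

CA = [HCO3⁻] + 2[CO3²⁻] = (α₁ + 2α₂)·DIC
At pH 7.69: [H⁺]/K1 = 10^-1.80 = 0.015849, K2/[H⁺] = 10^-1.36 = 0.043652
α₁ = 1/(1 + 0.015849 + 0.043652) = 1/1.0595 = 0.9438; α₂ = α₁·K2/[H⁺] = 0.04120
α₁ + 2α₂ = 1.0262
CA = 1.0262 × 2.23 = 2.29 mmol/kg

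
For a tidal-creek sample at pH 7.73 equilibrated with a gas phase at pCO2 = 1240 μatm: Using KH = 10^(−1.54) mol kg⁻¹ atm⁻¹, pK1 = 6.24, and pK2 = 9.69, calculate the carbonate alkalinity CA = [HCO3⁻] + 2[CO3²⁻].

CA = 1.13 mmol/kg

[CO2*] = KH · pCO2 = 10^(−1.54) × 1240×10^-6 = 3.576×10^-5 mol/kg
α₀ = 1/(1 + K1/[H⁺] + K1K2/[H⁺]²) = 1/(1 + 10^+1.49 + 10^-0.47) = 0.03102
DIC = [CO2*]/α₀ = 3.576×10^-5 / 0.03102 = 1.153 mmol/kg
CA = (α₁ + 2α₂)·DIC = (0.9585 + 2×0.01051) × 1.153 = 1.13 mmol/kg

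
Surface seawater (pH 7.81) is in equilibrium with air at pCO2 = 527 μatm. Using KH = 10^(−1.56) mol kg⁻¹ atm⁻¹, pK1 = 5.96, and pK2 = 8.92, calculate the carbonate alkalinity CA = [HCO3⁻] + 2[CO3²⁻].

CA = 1.19 mmol/kg

[CO2*] = KH · pCO2 = 10^(−1.56) × 527×10^-6 = 1.451×10^-5 mol/kg
α₀ = 1/(1 + K1/[H⁺] + K1K2/[H⁺]²) = 1/(1 + 10^+1.85 + 10^+0.74) = 0.01294
DIC = [CO2*]/α₀ = 1.451×10^-5 / 0.01294 = 1.122 mmol/kg
CA = (α₁ + 2α₂)·DIC = (0.9160 + 2×0.07110) × 1.122 = 1.19 mmol/kg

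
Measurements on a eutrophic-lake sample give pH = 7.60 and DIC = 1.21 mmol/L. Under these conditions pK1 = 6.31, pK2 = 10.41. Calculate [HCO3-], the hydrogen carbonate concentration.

[HCO3⁻] = 1.15 mmol/L

α₁ = 1 / (1 + [H⁺]/K1 + K2/[H⁺]) = 1 / (1 + 10^-1.29 + 10^-2.81)
   = 1 / (1 + 0.051286 + 0.0015488) = 1/1.0528 = 0.9498
[HCO3⁻] = α₁ × DIC = 0.9498 × 1.21 = 1.15 mmol/L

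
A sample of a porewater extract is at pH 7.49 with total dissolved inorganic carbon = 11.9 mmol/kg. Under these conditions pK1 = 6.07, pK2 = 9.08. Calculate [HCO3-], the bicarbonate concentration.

α₁ = 1 / (1 + [H⁺]/K1 + K2/[H⁺]) = 1 / (1 + 10^-1.42 + 10^-1.59)
   = 1 / (1 + 0.038019 + 0.025704) = 1/1.0637 = 0.9401
[HCO3⁻] = α₁ × DIC = 0.9401 × 11.9 = 11.2 mmol/kg

[HCO3⁻] = 11.2 mmol/kg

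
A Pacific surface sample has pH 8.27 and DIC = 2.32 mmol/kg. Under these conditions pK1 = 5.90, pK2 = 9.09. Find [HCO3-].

α₁ = 1 / (1 + [H⁺]/K1 + K2/[H⁺]) = 1 / (1 + 10^-2.37 + 10^-0.82)
   = 1 / (1 + 0.0042658 + 0.15136) = 1/1.1556 = 0.8653
[HCO3⁻] = α₁ × DIC = 0.8653 × 2.32 = 2.01 mmol/kg

[HCO3⁻] = 2.01 mmol/kg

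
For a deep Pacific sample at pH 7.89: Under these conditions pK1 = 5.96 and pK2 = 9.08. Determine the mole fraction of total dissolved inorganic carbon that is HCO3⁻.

α₁ = 1 / (1 + [H⁺]/K1 + K2/[H⁺]) = 1 / (1 + 10^-1.93 + 10^-1.19)
   = 1 / (1 + 0.011749 + 0.064565) = 1/1.0763 = 0.9291

α₁ = 0.929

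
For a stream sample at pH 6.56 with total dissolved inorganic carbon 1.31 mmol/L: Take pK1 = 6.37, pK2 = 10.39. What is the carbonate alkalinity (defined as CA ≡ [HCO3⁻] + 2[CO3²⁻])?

CA = 0.796 mmol/L

CA = [HCO3⁻] + 2[CO3²⁻] = (α₁ + 2α₂)·DIC
At pH 6.56: [H⁺]/K1 = 10^-0.19 = 0.64565, K2/[H⁺] = 10^-3.83 = 0.00014791
α₁ = 1/(1 + 0.64565 + 0.00014791) = 1/1.6458 = 0.6076; α₂ = α₁·K2/[H⁺] = 8.987×10^-5
α₁ + 2α₂ = 0.6078
CA = 0.6078 × 1.31 = 0.796 mmol/L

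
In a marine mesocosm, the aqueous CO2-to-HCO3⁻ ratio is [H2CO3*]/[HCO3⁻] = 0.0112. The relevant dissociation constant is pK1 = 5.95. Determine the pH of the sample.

pH = 7.90

From K1 = [H⁺][HCO3⁻]/[H2CO3*]:  pH = pK1 − log₁₀([H2CO3*]/[HCO3⁻])
log₁₀(0.0112) = -1.951
pH = 5.95 − (-1.951) = 7.90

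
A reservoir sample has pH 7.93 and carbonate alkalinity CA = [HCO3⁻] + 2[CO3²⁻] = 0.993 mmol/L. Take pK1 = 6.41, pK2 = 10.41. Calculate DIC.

CA = [HCO3⁻] + 2[CO3²⁻] = (α₁ + 2α₂)·DIC
At pH 7.93: [H⁺]/K1 = 10^-1.52 = 0.030200, K2/[H⁺] = 10^-2.48 = 0.0033113
α₁ = 1/(1 + 0.030200 + 0.0033113) = 1/1.0335 = 0.9676; α₂ = α₁·K2/[H⁺] = 0.003204
α₁ + 2α₂ = 0.9740
DIC = CA / (α₁ + 2α₂) = 0.993 / 0.9740 = 1.02 mmol/L

DIC = 1.02 mmol/L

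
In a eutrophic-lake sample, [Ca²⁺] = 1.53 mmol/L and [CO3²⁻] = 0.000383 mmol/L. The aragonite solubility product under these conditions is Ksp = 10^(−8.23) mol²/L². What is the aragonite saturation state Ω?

Ω = 0.0995

Ksp = 10^(−8.23) = 5.888×10^-9
Ω = [Ca²⁺][CO3²⁻]/Ksp = (1.53×10^-3)(0.000383×10^-3) / 5.888×10^-9 = 0.0995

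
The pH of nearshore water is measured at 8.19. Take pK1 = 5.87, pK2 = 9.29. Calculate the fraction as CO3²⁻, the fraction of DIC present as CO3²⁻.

α₂ = 1 / (1 + [H⁺]/K2 + [H⁺]²/(K1K2)) = 1 / (1 + 10^+1.10 + 10^-1.22)
   = 1 / (1 + 12.589 + 0.060256) = 1/13.650 = 0.07326

α₂ = 0.0733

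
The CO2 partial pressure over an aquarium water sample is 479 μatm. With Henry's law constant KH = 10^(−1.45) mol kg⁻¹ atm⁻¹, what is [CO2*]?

KH = 10^(−1.45) = 3.548×10^-2 mol kg⁻¹ atm⁻¹
[CO2*] = KH · pCO2 = 3.548×10^-2 × 479×10^-6 atm = 1.70×10^-5 mol/kg

[CO2*] = 17.0 μmol/kg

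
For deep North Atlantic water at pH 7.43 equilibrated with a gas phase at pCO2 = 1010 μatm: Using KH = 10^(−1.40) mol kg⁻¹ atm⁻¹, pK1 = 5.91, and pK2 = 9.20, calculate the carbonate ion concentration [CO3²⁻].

[CO2*] = KH · pCO2 = 10^(−1.40) × 1010×10^-6 = 4.021×10^-5 mol/kg
α₀ = 1/(1 + K1/[H⁺] + K1K2/[H⁺]²) = 1/(1 + 10^+1.52 + 10^-0.25) = 0.02884
DIC = [CO2*]/α₀ = 4.021×10^-5 / 0.02884 = 1.394 mmol/kg
[CO3²⁻] = α₂·DIC; α₂ = 0.01622, so [CO3²⁻] = 0.01622 × 1.394 = 0.0226 mmol/kg

[CO3²⁻] = 0.0226 mmol/kg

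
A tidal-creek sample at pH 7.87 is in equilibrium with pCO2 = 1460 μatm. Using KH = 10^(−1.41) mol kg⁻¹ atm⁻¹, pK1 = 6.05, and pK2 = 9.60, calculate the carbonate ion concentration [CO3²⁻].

[CO3²⁻] = 0.0699 mmol/kg

[CO2*] = KH · pCO2 = 10^(−1.41) × 1460×10^-6 = 5.680×10^-5 mol/kg
α₀ = 1/(1 + K1/[H⁺] + K1K2/[H⁺]²) = 1/(1 + 10^+1.82 + 10^+0.09) = 0.01464
DIC = [CO2*]/α₀ = 5.680×10^-5 / 0.01464 = 3.879 mmol/kg
[CO3²⁻] = α₂·DIC; α₂ = 0.01801, so [CO3²⁻] = 0.01801 × 3.879 = 0.0699 mmol/kg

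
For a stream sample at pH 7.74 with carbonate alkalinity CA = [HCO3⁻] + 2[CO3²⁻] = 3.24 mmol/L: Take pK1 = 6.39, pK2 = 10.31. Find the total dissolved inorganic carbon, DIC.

DIC = 3.38 mmol/L

CA = [HCO3⁻] + 2[CO3²⁻] = (α₁ + 2α₂)·DIC
At pH 7.74: [H⁺]/K1 = 10^-1.35 = 0.044668, K2/[H⁺] = 10^-2.57 = 0.0026915
α₁ = 1/(1 + 0.044668 + 0.0026915) = 1/1.0474 = 0.9548; α₂ = α₁·K2/[H⁺] = 0.002570
α₁ + 2α₂ = 0.9599
DIC = CA / (α₁ + 2α₂) = 3.24 / 0.9599 = 3.38 mmol/L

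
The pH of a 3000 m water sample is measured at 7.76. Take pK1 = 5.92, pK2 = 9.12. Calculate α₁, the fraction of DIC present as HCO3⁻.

α₁ = 1 / (1 + [H⁺]/K1 + K2/[H⁺]) = 1 / (1 + 10^-1.84 + 10^-1.36)
   = 1 / (1 + 0.014454 + 0.043652) = 1/1.0581 = 0.9451

α₁ = 0.945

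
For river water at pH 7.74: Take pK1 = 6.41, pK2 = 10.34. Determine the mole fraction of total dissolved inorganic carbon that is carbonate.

α₂ = 0.00239

α₂ = 1 / (1 + [H⁺]/K2 + [H⁺]²/(K1K2)) = 1 / (1 + 10^+2.60 + 10^+1.27)
   = 1 / (1 + 398.11 + 18.621) = 1/417.73 = 0.002394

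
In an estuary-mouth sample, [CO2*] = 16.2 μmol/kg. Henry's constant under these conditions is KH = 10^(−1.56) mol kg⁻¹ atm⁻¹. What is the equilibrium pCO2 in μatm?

KH = 10^(−1.56) = 2.754×10^-2 mol kg⁻¹ atm⁻¹
pCO2 = [CO2*]/KH = 16.2×10^-6 / 2.754×10^-2 = 5.88×10^-4 atm = 588 μatm

pCO2 = 588 μatm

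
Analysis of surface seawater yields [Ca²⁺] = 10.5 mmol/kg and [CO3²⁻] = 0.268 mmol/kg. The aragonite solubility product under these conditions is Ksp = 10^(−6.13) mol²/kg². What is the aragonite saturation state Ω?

Ω = 3.80

Ksp = 10^(−6.13) = 7.413×10^-7
Ω = [Ca²⁺][CO3²⁻]/Ksp = (10.5×10^-3)(0.268×10^-3) / 7.413×10^-7 = 3.80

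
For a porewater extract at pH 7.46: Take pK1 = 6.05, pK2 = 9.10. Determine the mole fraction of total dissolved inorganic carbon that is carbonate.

α₂ = 0.0216

α₂ = 1 / (1 + [H⁺]/K2 + [H⁺]²/(K1K2)) = 1 / (1 + 10^+1.64 + 10^+0.23)
   = 1 / (1 + 43.652 + 1.6982) = 1/46.350 = 0.02158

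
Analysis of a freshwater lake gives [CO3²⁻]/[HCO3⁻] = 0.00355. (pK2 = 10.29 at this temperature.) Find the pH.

From K2 = [H⁺][CO3²⁻]/[HCO3⁻]:  pH = pK2 + log₁₀([CO3²⁻]/[HCO3⁻])
log₁₀(0.00355) = -2.450
pH = 10.29 + (-2.450) = 7.84

pH = 7.84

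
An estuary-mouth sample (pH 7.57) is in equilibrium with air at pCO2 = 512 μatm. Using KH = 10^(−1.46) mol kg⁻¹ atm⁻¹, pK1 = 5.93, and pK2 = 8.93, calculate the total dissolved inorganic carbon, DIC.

DIC = 0.827 mmol/kg

[CO2*] = KH · pCO2 = 10^(−1.46) × 512×10^-6 = 1.775×10^-5 mol/kg
α₀ = 1/(1 + K1/[H⁺] + K1K2/[H⁺]²) = 1/(1 + 10^+1.64 + 10^+0.28) = 0.02148
DIC = [CO2*]/α₀ = 1.775×10^-5 / 0.02148 = 0.827 mmol/kg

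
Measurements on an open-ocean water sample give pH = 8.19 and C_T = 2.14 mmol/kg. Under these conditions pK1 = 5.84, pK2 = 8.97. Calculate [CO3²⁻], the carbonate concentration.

α₂ = 1 / (1 + [H⁺]/K2 + [H⁺]²/(K1K2)) = 1 / (1 + 10^+0.78 + 10^-1.57)
   = 1 / (1 + 6.0256 + 0.026915) = 1/7.0525 = 0.1418
[CO3²⁻] = α₂ × DIC = 0.1418 × 2.14 = 0.303 mmol/kg

[CO3²⁻] = 0.303 mmol/kg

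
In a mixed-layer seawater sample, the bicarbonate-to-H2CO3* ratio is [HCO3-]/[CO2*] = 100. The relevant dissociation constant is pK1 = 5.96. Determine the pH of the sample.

From K1 = [H⁺][HCO3-]/[CO2*]:  pH = pK1 + log₁₀([HCO3-]/[CO2*])
log₁₀(100) = +2.000
pH = 5.96 + (+2.000) = 7.96

pH = 7.96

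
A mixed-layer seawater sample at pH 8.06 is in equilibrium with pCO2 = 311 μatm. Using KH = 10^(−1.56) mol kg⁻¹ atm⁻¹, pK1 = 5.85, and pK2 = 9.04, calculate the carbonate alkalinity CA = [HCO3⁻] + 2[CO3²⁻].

CA = 1.68 mmol/kg

[CO2*] = KH · pCO2 = 10^(−1.56) × 311×10^-6 = 8.566×10^-6 mol/kg
α₀ = 1/(1 + K1/[H⁺] + K1K2/[H⁺]²) = 1/(1 + 10^+2.21 + 10^+1.23) = 0.005551
DIC = [CO2*]/α₀ = 8.566×10^-6 / 0.005551 = 1.543 mmol/kg
CA = (α₁ + 2α₂)·DIC = (0.9002 + 2×0.09426) × 1.543 = 1.68 mmol/kg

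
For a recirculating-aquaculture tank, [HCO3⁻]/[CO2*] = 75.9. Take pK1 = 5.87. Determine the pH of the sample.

pH = 7.75

From K1 = [H⁺][HCO3⁻]/[CO2*]:  pH = pK1 + log₁₀([HCO3⁻]/[CO2*])
log₁₀(75.9) = +1.880
pH = 5.87 + (+1.880) = 7.75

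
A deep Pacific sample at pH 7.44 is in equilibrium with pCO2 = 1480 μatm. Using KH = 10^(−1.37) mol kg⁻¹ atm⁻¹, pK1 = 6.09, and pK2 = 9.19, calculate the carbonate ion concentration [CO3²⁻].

[CO2*] = KH · pCO2 = 10^(−1.37) × 1480×10^-6 = 6.313×10^-5 mol/kg
α₀ = 1/(1 + K1/[H⁺] + K1K2/[H⁺]²) = 1/(1 + 10^+1.35 + 10^-0.40) = 0.04204
DIC = [CO2*]/α₀ = 6.313×10^-5 / 0.04204 = 1.502 mmol/kg
[CO3²⁻] = α₂·DIC; α₂ = 0.01674, so [CO3²⁻] = 0.01674 × 1.502 = 0.0251 mmol/kg

[CO3²⁻] = 0.0251 mmol/kg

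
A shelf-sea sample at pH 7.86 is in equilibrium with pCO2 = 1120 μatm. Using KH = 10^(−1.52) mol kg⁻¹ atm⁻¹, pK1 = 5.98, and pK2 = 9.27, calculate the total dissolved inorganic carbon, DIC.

DIC = 2.70 mmol/kg

[CO2*] = KH · pCO2 = 10^(−1.52) × 1120×10^-6 = 3.382×10^-5 mol/kg
α₀ = 1/(1 + K1/[H⁺] + K1K2/[H⁺]²) = 1/(1 + 10^+1.88 + 10^+0.47) = 0.01253
DIC = [CO2*]/α₀ = 3.382×10^-5 / 0.01253 = 2.70 mmol/kg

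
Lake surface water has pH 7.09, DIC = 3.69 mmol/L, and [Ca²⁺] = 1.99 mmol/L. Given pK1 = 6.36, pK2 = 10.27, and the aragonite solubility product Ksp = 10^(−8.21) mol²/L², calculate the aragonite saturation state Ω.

α₂ = 1 / (1 + [H⁺]/K2 + [H⁺]²/(K1K2)) = 1 / (1 + 10^+3.18 + 10^+2.45)
   = 1 / (1 + 1513.6 + 281.84) = 1/1796.4 = 0.0005567
[CO3²⁻] = α₂ × DIC = 0.0005567 × 3.69 = 0.002054 mmol/L = 2.054 μmol/L
Ksp = 10^(−8.21) = 6.166×10^-9
Ω = [Ca²⁺][CO3²⁻]/Ksp = (1.99×10^-3)(2.054×10^-6) / 6.166×10^-9 = 0.663

Ω = 0.663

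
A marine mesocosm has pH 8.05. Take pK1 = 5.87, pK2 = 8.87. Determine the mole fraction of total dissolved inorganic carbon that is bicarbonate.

α₁ = 0.864

α₁ = 1 / (1 + [H⁺]/K1 + K2/[H⁺]) = 1 / (1 + 10^-2.18 + 10^-0.82)
   = 1 / (1 + 0.0066069 + 0.15136) = 1/1.1580 = 0.8636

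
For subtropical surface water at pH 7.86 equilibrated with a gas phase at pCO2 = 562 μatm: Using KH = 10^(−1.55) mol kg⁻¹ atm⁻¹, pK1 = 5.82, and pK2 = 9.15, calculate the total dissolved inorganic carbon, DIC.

[CO2*] = KH · pCO2 = 10^(−1.55) × 562×10^-6 = 1.584×10^-5 mol/kg
α₀ = 1/(1 + K1/[H⁺] + K1K2/[H⁺]²) = 1/(1 + 10^+2.04 + 10^+0.75) = 0.008601
DIC = [CO2*]/α₀ = 1.584×10^-5 / 0.008601 = 1.84 mmol/kg

DIC = 1.84 mmol/kg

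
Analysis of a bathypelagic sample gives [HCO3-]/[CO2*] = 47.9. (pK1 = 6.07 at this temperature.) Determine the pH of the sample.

pH = 7.75

From K1 = [H⁺][HCO3-]/[CO2*]:  pH = pK1 + log₁₀([HCO3-]/[CO2*])
log₁₀(47.9) = +1.680
pH = 6.07 + (+1.680) = 7.75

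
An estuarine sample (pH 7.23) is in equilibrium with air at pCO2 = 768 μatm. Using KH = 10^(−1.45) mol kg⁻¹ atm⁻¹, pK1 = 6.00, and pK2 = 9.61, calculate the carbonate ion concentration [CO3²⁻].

[CO2*] = KH · pCO2 = 10^(−1.45) × 768×10^-6 = 2.725×10^-5 mol/kg
α₀ = 1/(1 + K1/[H⁺] + K1K2/[H⁺]²) = 1/(1 + 10^+1.23 + 10^-1.15) = 0.05539
DIC = [CO2*]/α₀ = 2.725×10^-5 / 0.05539 = 0.4919 mmol/kg
[CO3²⁻] = α₂·DIC; α₂ = 0.003921, so [CO3²⁻] = 0.003921 × 0.4919 = 0.00193 mmol/kg = 1.93 μmol/kg

[CO3²⁻] = 1.93 μmol/kg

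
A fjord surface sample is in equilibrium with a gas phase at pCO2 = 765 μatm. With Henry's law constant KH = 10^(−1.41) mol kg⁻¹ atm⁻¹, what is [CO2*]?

KH = 10^(−1.41) = 3.890×10^-2 mol kg⁻¹ atm⁻¹
[CO2*] = KH · pCO2 = 3.890×10^-2 × 765×10^-6 atm = 2.98×10^-5 mol/kg

[CO2*] = 29.8 μmol/kg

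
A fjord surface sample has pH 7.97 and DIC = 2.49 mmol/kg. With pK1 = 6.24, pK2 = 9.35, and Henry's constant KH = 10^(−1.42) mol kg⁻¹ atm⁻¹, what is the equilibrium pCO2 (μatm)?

pCO2 = 1150 μatm

α₀ = 1 / (1 + K1/[H⁺] + K1K2/[H⁺]²) = 1 / (1 + 10^+1.73 + 10^+0.35)
   = 1 / (1 + 53.703 + 2.2387) = 1/56.942 = 0.01756
[CO2*] = α₀ × DIC = 0.01756 × 2.49 = 0.04373 mmol/kg
pCO2 = [CO2*]/KH = 4.373×10^-5 / 3.802×10^-2 = 1150 μatm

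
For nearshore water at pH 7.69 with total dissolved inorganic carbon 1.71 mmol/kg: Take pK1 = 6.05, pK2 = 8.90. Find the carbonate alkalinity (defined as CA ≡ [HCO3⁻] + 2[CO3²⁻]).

CA = 1.77 mmol/kg

CA = [HCO3⁻] + 2[CO3²⁻] = (α₁ + 2α₂)·DIC
At pH 7.69: [H⁺]/K1 = 10^-1.64 = 0.022909, K2/[H⁺] = 10^-1.21 = 0.061660
α₁ = 1/(1 + 0.022909 + 0.061660) = 1/1.0846 = 0.9220; α₂ = α₁·K2/[H⁺] = 0.05685
α₁ + 2α₂ = 1.0357
CA = 1.0357 × 1.71 = 1.77 mmol/kg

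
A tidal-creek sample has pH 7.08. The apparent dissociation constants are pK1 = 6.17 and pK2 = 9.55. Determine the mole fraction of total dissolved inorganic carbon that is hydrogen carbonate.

α₁ = 0.888

α₁ = 1 / (1 + [H⁺]/K1 + K2/[H⁺]) = 1 / (1 + 10^-0.91 + 10^-2.47)
   = 1 / (1 + 0.12303 + 0.0033884) = 1/1.1264 = 0.8878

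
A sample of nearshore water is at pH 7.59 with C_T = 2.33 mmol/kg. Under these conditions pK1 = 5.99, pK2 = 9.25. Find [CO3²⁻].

α₂ = 1 / (1 + [H⁺]/K2 + [H⁺]²/(K1K2)) = 1 / (1 + 10^+1.66 + 10^+0.06)
   = 1 / (1 + 45.709 + 1.1482) = 1/47.857 = 0.02090
[CO3²⁻] = α₂ × DIC = 0.02090 × 2.33 = 0.0487 mmol/kg

[CO3²⁻] = 0.0487 mmol/kg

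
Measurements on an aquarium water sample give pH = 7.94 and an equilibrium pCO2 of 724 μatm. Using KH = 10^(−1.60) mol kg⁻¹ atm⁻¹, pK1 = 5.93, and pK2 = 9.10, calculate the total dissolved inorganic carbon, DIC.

[CO2*] = KH · pCO2 = 10^(−1.60) × 724×10^-6 = 1.819×10^-5 mol/kg
α₀ = 1/(1 + K1/[H⁺] + K1K2/[H⁺]²) = 1/(1 + 10^+2.01 + 10^+0.85) = 0.009057
DIC = [CO2*]/α₀ = 1.819×10^-5 / 0.009057 = 2.01 mmol/kg

DIC = 2.01 mmol/kg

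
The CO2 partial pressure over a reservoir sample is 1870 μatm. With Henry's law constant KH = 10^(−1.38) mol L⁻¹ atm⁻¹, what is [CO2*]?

KH = 10^(−1.38) = 4.169×10^-2 mol L⁻¹ atm⁻¹
[CO2*] = KH · pCO2 = 4.169×10^-2 × 1870×10^-6 atm = 7.80×10^-5 mol/L

[CO2*] = 78.0 μmol/L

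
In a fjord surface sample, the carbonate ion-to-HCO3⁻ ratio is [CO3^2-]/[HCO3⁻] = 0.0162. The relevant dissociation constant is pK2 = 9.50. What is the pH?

From K2 = [H⁺][CO3^2-]/[HCO3⁻]:  pH = pK2 + log₁₀([CO3^2-]/[HCO3⁻])
log₁₀(0.0162) = -1.790
pH = 9.50 + (-1.790) = 7.71

pH = 7.71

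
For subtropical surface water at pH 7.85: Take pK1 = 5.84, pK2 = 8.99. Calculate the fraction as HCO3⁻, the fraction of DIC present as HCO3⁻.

α₁ = 1 / (1 + [H⁺]/K1 + K2/[H⁺]) = 1 / (1 + 10^-2.01 + 10^-1.14)
   = 1 / (1 + 0.0097724 + 0.072444) = 1/1.0822 = 0.9240

α₁ = 0.924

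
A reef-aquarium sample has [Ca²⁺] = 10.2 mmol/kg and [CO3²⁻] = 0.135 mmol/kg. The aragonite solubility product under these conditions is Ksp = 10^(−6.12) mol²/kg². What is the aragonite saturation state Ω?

Ksp = 10^(−6.12) = 7.586×10^-7
Ω = [Ca²⁺][CO3²⁻]/Ksp = (10.2×10^-3)(0.135×10^-3) / 7.586×10^-7 = 1.82

Ω = 1.82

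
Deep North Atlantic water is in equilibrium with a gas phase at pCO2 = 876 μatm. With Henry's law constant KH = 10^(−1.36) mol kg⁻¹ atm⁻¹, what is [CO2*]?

[CO2*] = 38.2 μmol/kg

KH = 10^(−1.36) = 4.365×10^-2 mol kg⁻¹ atm⁻¹
[CO2*] = KH · pCO2 = 4.365×10^-2 × 876×10^-6 atm = 3.82×10^-5 mol/kg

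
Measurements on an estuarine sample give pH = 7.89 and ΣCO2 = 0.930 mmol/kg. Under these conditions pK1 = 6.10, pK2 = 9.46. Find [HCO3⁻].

[HCO3⁻] = 0.892 mmol/kg

α₁ = 1 / (1 + [H⁺]/K1 + K2/[H⁺]) = 1 / (1 + 10^-1.79 + 10^-1.57)
   = 1 / (1 + 0.016218 + 0.026915) = 1/1.0431 = 0.9587
[HCO3⁻] = α₁ × DIC = 0.9587 × 0.930 = 0.892 mmol/kg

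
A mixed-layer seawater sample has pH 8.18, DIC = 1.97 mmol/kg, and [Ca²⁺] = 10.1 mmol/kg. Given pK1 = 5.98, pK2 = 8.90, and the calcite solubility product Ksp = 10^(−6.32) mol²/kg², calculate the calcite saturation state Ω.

Ω = 6.62

α₂ = 1 / (1 + [H⁺]/K2 + [H⁺]²/(K1K2)) = 1 / (1 + 10^+0.72 + 10^-1.48)
   = 1 / (1 + 5.2481 + 0.033113) = 1/6.2812 = 0.1592
[CO3²⁻] = α₂ × DIC = 0.1592 × 1.97 = 0.3136 mmol/kg
Ksp = 10^(−6.32) = 4.786×10^-7
Ω = [Ca²⁺][CO3²⁻]/Ksp = (10.1×10^-3)(3.136×10^-4) / 4.786×10^-7 = 6.62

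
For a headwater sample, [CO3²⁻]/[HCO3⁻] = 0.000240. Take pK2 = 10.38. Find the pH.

pH = 6.76

From K2 = [H⁺][CO3²⁻]/[HCO3⁻]:  pH = pK2 + log₁₀([CO3²⁻]/[HCO3⁻])
log₁₀(0.000240) = -3.620
pH = 10.38 + (-3.620) = 6.76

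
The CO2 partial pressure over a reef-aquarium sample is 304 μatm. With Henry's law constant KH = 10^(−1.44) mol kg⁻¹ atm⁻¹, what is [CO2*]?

[CO2*] = 11.0 μmol/kg

KH = 10^(−1.44) = 3.631×10^-2 mol kg⁻¹ atm⁻¹
[CO2*] = KH · pCO2 = 3.631×10^-2 × 304×10^-6 atm = 1.10×10^-5 mol/kg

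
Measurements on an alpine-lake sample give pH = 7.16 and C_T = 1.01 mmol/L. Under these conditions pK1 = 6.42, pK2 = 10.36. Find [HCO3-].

α₁ = 1 / (1 + [H⁺]/K1 + K2/[H⁺]) = 1 / (1 + 10^-0.74 + 10^-3.20)
   = 1 / (1 + 0.18197 + 0.00063096) = 1/1.1826 = 0.8456
[HCO3⁻] = α₁ × DIC = 0.8456 × 1.01 = 0.854 mmol/L

[HCO3⁻] = 0.854 mmol/L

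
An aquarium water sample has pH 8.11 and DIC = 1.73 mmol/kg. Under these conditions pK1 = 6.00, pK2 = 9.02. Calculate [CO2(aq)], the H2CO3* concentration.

α₀ = 1 / (1 + K1/[H⁺] + K1K2/[H⁺]²) = 1 / (1 + 10^+2.11 + 10^+1.20)
   = 1 / (1 + 128.82 + 15.849) = 1/145.67 = 0.006865
[CO2*] = α₀ × DIC = 0.006865 × 1.73 = 0.0119 mmol/kg = 11.9 μmol/kg

[CO2*] = 11.9 μmol/kg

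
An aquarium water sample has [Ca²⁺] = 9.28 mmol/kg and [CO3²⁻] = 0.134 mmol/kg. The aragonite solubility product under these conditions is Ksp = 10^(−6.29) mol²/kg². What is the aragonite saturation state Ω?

Ksp = 10^(−6.29) = 5.129×10^-7
Ω = [Ca²⁺][CO3²⁻]/Ksp = (9.28×10^-3)(0.134×10^-3) / 5.129×10^-7 = 2.42

Ω = 2.42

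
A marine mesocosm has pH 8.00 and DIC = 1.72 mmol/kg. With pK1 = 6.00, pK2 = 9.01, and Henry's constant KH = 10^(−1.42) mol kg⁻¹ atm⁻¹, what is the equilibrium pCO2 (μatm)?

α₀ = 1 / (1 + K1/[H⁺] + K1K2/[H⁺]²) = 1 / (1 + 10^+2.00 + 10^+0.99)
   = 1 / (1 + 100.00 + 9.7724) = 1/110.77 = 0.009028
[CO2*] = α₀ × DIC = 0.009028 × 1.72 = 0.01553 mmol/kg = 15.53 μmol/kg
pCO2 = [CO2*]/KH = 1.553×10^-5 / 3.802×10^-2 = 408 μatm

pCO2 = 408 μatm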